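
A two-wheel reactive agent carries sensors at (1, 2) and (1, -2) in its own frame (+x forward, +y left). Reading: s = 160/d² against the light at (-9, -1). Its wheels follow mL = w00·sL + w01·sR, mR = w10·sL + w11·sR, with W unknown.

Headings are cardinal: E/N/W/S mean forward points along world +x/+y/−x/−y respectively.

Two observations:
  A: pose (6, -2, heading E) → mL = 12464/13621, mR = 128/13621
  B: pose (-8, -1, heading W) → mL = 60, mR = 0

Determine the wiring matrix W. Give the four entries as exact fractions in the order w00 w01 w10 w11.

obs A: pose=(6,-2,E) → sL=160/257, sR=32/53, mL=12464/13621, mR=128/13621
obs B: pose=(-8,-1,W) → sL=40, sR=40, mL=60, mR=0
sensor matrix S = [[160/257, 32/53], [40, 40]]; det S = 10240/13621
solve [mL_A; mL_B] = S·[w00; w01] and [mR_A; mR_B] = S·[w10; w11]:
  w00 = 1/2, w01 = 1, w10 = 1/2, w11 = -1/2

1/2 1 1/2 -1/2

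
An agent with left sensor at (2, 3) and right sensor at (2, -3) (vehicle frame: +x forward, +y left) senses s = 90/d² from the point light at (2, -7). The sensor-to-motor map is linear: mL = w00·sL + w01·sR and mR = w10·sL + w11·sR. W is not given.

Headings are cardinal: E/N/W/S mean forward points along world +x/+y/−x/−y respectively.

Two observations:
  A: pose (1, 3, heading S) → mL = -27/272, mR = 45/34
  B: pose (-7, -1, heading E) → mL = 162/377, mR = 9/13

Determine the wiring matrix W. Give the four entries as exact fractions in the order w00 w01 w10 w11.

-1/2 1/2 1 0

obs A: pose=(1,3,S) → sL=45/34, sR=9/8, mL=-27/272, mR=45/34
obs B: pose=(-7,-1,E) → sL=9/13, sR=45/29, mL=162/377, mR=9/13
sensor matrix S = [[45/34, 9/8], [9/13, 45/29]]; det S = 65367/51272
solve [mL_A; mL_B] = S·[w00; w01] and [mR_A; mR_B] = S·[w10; w11]:
  w00 = -1/2, w01 = 1/2, w10 = 1, w11 = 0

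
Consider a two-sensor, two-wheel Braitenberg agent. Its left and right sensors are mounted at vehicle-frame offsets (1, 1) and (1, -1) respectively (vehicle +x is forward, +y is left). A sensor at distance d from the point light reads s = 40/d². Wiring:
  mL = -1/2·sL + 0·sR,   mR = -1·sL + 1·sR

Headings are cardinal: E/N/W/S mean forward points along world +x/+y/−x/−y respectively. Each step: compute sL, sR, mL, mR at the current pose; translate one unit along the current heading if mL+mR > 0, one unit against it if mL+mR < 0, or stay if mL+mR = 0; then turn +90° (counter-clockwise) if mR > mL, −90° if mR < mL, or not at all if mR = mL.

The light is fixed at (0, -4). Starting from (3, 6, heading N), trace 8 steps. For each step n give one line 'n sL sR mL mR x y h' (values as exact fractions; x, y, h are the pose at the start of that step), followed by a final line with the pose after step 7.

0 8/25 40/137 -4/25 -96/3425 3 6 N
1 10/17 5/13 -5/17 -45/221 3 5 W
2 40/89 40/73 -20/89 640/6497 4 5 S
3 20/73 20/53 -10/73 400/3869 4 6 E
4 8/25 40/137 -4/25 -96/3425 3 6 N
5 10/17 5/13 -5/17 -45/221 3 5 W
6 40/89 40/73 -20/89 640/6497 4 5 S
7 20/73 20/53 -10/73 400/3869 4 6 E
final 3 6 N

n=0: pose=(3,6,N); sL=8/25, sR=40/137; mL=-4/25, mR=-96/3425; mL+mR=-644/3425 → advance -1; mR−mL=452/3425 → turn +1·90°
n=1: pose=(3,5,W); sL=10/17, sR=5/13; mL=-5/17, mR=-45/221; mL+mR=-110/221 → advance -1; mR−mL=20/221 → turn +1·90°
n=2: pose=(4,5,S); sL=40/89, sR=40/73; mL=-20/89, mR=640/6497; mL+mR=-820/6497 → advance -1; mR−mL=2100/6497 → turn +1·90°
n=3: pose=(4,6,E); sL=20/73, sR=20/53; mL=-10/73, mR=400/3869; mL+mR=-130/3869 → advance -1; mR−mL=930/3869 → turn +1·90°
n=4: pose=(3,6,N); sL=8/25, sR=40/137; mL=-4/25, mR=-96/3425; mL+mR=-644/3425 → advance -1; mR−mL=452/3425 → turn +1·90°
n=5: pose=(3,5,W); sL=10/17, sR=5/13; mL=-5/17, mR=-45/221; mL+mR=-110/221 → advance -1; mR−mL=20/221 → turn +1·90°
n=6: pose=(4,5,S); sL=40/89, sR=40/73; mL=-20/89, mR=640/6497; mL+mR=-820/6497 → advance -1; mR−mL=2100/6497 → turn +1·90°
n=7: pose=(4,6,E); sL=20/73, sR=20/53; mL=-10/73, mR=400/3869; mL+mR=-130/3869 → advance -1; mR−mL=930/3869 → turn +1·90°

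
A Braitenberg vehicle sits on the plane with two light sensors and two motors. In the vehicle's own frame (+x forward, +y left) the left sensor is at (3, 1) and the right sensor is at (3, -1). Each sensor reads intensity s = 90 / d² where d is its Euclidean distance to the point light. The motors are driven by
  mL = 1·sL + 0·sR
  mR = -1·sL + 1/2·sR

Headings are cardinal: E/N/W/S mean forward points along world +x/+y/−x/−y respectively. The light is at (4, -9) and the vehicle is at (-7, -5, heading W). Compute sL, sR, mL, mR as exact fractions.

18/41 90/221 18/41 -2133/9061

left sensor world pos  = (-10, -6); dL² = 205
right sensor world pos = (-10, -4); dR² = 221
sL = 90/205 = 18/41
sR = 90/221 = 90/221
mL = 1·sL + 0·sR = 18/41
mR = -1·sL + 1/2·sR = -2133/9061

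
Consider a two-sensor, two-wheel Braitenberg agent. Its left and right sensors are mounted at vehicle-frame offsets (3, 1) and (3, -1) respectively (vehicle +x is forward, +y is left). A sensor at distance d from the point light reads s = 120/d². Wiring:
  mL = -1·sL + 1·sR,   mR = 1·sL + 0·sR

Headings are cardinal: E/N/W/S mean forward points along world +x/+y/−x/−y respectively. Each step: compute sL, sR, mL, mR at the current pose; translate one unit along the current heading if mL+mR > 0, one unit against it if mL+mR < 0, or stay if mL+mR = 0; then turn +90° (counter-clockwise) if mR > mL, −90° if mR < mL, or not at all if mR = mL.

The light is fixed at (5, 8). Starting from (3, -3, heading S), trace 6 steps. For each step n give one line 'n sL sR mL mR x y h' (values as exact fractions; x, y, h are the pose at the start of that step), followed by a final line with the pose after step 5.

n=0: pose=(3,-3,S); sL=120/197, sR=24/41; mL=-192/8077, mR=120/197; mL+mR=24/41 → advance +1; mR−mL=5112/8077 → turn +1·90°
n=1: pose=(3,-4,E); sL=60/61, sR=12/17; mL=-288/1037, mR=60/61; mL+mR=12/17 → advance +1; mR−mL=1308/1037 → turn +1·90°
n=2: pose=(4,-4,N); sL=24/17, sR=40/27; mL=32/459, mR=24/17; mL+mR=40/27 → advance +1; mR−mL=616/459 → turn +1·90°
n=3: pose=(4,-3,W); sL=3/4, sR=30/29; mL=33/116, mR=3/4; mL+mR=30/29 → advance +1; mR−mL=27/58 → turn +1·90°
n=4: pose=(3,-3,S); sL=120/197, sR=24/41; mL=-192/8077, mR=120/197; mL+mR=24/41 → advance +1; mR−mL=5112/8077 → turn +1·90°
n=5: pose=(3,-4,E); sL=60/61, sR=12/17; mL=-288/1037, mR=60/61; mL+mR=12/17 → advance +1; mR−mL=1308/1037 → turn +1·90°

0 120/197 24/41 -192/8077 120/197 3 -3 S
1 60/61 12/17 -288/1037 60/61 3 -4 E
2 24/17 40/27 32/459 24/17 4 -4 N
3 3/4 30/29 33/116 3/4 4 -3 W
4 120/197 24/41 -192/8077 120/197 3 -3 S
5 60/61 12/17 -288/1037 60/61 3 -4 E
final 4 -4 N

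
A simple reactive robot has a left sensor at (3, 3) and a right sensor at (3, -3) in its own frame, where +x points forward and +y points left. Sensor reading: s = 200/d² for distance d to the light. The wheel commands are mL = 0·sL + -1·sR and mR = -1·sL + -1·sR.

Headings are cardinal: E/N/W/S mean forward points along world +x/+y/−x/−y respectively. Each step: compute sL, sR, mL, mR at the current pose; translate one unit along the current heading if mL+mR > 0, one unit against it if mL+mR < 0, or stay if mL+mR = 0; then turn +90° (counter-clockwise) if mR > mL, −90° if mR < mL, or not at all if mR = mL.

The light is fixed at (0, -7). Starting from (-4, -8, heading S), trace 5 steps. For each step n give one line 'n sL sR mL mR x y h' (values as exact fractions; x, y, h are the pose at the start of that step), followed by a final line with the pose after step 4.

n=0: pose=(-4,-8,S); sL=200/17, sR=40/13; mL=-40/13, mR=-3280/221; mL+mR=-3960/221 → advance -1; mR−mL=-200/17 → turn -1·90°
n=1: pose=(-4,-7,W); sL=100/29, sR=100/29; mL=-100/29, mR=-200/29; mL+mR=-300/29 → advance -1; mR−mL=-100/29 → turn -1·90°
n=2: pose=(-3,-7,N); sL=40/9, sR=200/9; mL=-200/9, mR=-80/3; mL+mR=-440/9 → advance -1; mR−mL=-40/9 → turn -1·90°
n=3: pose=(-3,-8,E); sL=50, sR=25/2; mL=-25/2, mR=-125/2; mL+mR=-75 → advance -1; mR−mL=-50 → turn -1·90°
n=4: pose=(-4,-8,S); sL=200/17, sR=40/13; mL=-40/13, mR=-3280/221; mL+mR=-3960/221 → advance -1; mR−mL=-200/17 → turn -1·90°

0 200/17 40/13 -40/13 -3280/221 -4 -8 S
1 100/29 100/29 -100/29 -200/29 -4 -7 W
2 40/9 200/9 -200/9 -80/3 -3 -7 N
3 50 25/2 -25/2 -125/2 -3 -8 E
4 200/17 40/13 -40/13 -3280/221 -4 -8 S
final -4 -7 W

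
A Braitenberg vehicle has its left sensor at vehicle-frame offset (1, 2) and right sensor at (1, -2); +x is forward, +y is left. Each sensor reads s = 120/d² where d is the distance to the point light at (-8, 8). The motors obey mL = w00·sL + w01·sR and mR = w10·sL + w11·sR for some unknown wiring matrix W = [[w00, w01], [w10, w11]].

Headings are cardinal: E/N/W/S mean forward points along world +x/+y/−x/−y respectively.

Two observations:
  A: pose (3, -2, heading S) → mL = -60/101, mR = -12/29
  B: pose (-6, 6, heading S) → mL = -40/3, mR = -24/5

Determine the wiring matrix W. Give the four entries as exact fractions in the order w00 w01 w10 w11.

0 -1 -1 0

obs A: pose=(3,-2,S) → sL=12/29, sR=60/101, mL=-60/101, mR=-12/29
obs B: pose=(-6,6,S) → sL=24/5, sR=40/3, mL=-40/3, mR=-24/5
sensor matrix S = [[12/29, 60/101], [24/5, 40/3]]; det S = 7808/2929
solve [mL_A; mL_B] = S·[w00; w01] and [mR_A; mR_B] = S·[w10; w11]:
  w00 = 0, w01 = -1, w10 = -1, w11 = 0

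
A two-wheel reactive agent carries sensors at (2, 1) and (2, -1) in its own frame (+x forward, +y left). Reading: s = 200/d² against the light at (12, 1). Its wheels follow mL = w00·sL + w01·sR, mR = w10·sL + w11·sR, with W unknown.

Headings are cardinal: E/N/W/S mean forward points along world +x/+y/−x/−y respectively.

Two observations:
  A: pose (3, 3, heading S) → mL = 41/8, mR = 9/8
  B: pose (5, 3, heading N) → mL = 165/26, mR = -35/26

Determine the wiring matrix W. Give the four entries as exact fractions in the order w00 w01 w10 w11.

obs A: pose=(3,3,S) → sL=25/8, sR=2, mL=41/8, mR=9/8
obs B: pose=(5,3,N) → sL=5/2, sR=50/13, mL=165/26, mR=-35/26
sensor matrix S = [[25/8, 2], [5/2, 50/13]]; det S = 365/52
solve [mL_A; mL_B] = S·[w00; w01] and [mR_A; mR_B] = S·[w10; w11]:
  w00 = 1, w01 = 1, w10 = 1, w11 = -1

1 1 1 -1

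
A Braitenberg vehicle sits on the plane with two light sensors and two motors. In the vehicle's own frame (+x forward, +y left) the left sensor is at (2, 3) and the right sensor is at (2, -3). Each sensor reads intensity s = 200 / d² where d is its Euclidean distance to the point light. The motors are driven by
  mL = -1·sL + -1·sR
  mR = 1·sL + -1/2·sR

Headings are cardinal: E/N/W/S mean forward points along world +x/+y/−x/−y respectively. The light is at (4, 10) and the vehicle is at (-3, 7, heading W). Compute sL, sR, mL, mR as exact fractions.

left sensor world pos  = (-5, 4); dL² = 117
right sensor world pos = (-5, 10); dR² = 81
sL = 200/117 = 200/117
sR = 200/81 = 200/81
mL = -1·sL + -1·sR = -4400/1053
mR = 1·sL + -1/2·sR = 500/1053

200/117 200/81 -4400/1053 500/1053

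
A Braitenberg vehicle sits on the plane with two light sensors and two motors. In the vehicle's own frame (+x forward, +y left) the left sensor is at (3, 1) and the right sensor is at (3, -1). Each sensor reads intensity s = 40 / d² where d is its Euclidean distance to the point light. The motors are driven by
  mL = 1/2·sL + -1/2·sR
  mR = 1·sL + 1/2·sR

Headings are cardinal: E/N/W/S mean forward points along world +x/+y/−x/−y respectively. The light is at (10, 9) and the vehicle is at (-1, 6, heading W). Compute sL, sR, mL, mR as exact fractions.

left sensor world pos  = (-4, 5); dL² = 212
right sensor world pos = (-4, 7); dR² = 200
sL = 40/212 = 10/53
sR = 40/200 = 1/5
mL = 1/2·sL + -1/2·sR = -3/530
mR = 1·sL + 1/2·sR = 153/530

10/53 1/5 -3/530 153/530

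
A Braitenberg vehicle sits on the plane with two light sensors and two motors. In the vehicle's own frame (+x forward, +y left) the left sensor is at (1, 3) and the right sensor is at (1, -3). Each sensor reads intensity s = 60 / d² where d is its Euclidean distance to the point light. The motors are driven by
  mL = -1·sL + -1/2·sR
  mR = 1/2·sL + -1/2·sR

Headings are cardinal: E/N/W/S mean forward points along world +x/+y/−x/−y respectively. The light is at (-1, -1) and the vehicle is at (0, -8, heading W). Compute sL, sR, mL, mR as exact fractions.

3/5 15/4 -99/40 -63/40

left sensor world pos  = (-1, -11); dL² = 100
right sensor world pos = (-1, -5); dR² = 16
sL = 60/100 = 3/5
sR = 60/16 = 15/4
mL = -1·sL + -1/2·sR = -99/40
mR = 1/2·sL + -1/2·sR = -63/40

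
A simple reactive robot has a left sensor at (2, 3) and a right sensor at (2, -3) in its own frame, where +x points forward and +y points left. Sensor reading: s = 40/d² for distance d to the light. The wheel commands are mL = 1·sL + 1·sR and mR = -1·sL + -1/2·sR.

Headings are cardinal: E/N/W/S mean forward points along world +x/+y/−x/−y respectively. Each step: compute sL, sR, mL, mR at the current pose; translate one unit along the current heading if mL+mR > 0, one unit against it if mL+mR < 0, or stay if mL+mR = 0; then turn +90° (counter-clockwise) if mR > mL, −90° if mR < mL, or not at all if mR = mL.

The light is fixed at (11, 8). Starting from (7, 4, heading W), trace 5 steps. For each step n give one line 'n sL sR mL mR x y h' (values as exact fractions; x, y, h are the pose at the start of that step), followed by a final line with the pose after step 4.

n=0: pose=(7,4,W); sL=8/17, sR=40/37; mL=976/629, mR=-636/629; mL+mR=20/37 → advance +1; mR−mL=-1612/629 → turn -1·90°
n=1: pose=(6,4,N); sL=10/17, sR=5; mL=95/17, mR=-105/34; mL+mR=5/2 → advance +1; mR−mL=-295/34 → turn -1·90°
n=2: pose=(6,5,E); sL=40/9, sR=8/9; mL=16/3, mR=-44/9; mL+mR=4/9 → advance +1; mR−mL=-92/9 → turn -1·90°
n=3: pose=(7,5,S); sL=20/13, sR=20/37; mL=1000/481, mR=-870/481; mL+mR=10/37 → advance +1; mR−mL=-1870/481 → turn -1·90°
n=4: pose=(7,4,W); sL=8/17, sR=40/37; mL=976/629, mR=-636/629; mL+mR=20/37 → advance +1; mR−mL=-1612/629 → turn -1·90°

0 8/17 40/37 976/629 -636/629 7 4 W
1 10/17 5 95/17 -105/34 6 4 N
2 40/9 8/9 16/3 -44/9 6 5 E
3 20/13 20/37 1000/481 -870/481 7 5 S
4 8/17 40/37 976/629 -636/629 7 4 W
final 6 4 N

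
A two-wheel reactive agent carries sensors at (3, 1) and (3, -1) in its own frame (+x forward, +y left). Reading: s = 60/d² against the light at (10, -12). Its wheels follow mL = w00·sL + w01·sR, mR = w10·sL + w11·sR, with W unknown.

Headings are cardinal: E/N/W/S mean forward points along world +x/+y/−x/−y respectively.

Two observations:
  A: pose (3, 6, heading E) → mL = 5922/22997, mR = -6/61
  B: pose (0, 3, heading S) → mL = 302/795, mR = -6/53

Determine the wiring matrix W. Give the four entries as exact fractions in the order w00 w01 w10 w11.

obs A: pose=(3,6,E) → sL=60/377, sR=12/61, mL=5922/22997, mR=-6/61
obs B: pose=(0,3,S) → sL=4/15, sR=12/53, mL=302/795, mR=-6/53
sensor matrix S = [[60/377, 12/61], [4/15, 12/53]]; det S = -100096/6094205
solve [mL_A; mL_B] = S·[w00; w01] and [mR_A; mR_B] = S·[w10; w11]:
  w00 = 1, w01 = 1/2, w10 = 0, w11 = -1/2

1 1/2 0 -1/2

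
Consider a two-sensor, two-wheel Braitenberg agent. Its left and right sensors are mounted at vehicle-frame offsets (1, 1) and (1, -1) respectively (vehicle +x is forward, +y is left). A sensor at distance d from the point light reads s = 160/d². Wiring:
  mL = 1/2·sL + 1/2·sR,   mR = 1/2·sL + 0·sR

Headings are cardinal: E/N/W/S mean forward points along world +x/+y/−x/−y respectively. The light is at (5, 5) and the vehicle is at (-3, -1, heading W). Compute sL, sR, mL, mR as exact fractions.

16/13 80/53 944/689 8/13

left sensor world pos  = (-4, -2); dL² = 130
right sensor world pos = (-4, 0); dR² = 106
sL = 160/130 = 16/13
sR = 160/106 = 80/53
mL = 1/2·sL + 1/2·sR = 944/689
mR = 1/2·sL + 0·sR = 8/13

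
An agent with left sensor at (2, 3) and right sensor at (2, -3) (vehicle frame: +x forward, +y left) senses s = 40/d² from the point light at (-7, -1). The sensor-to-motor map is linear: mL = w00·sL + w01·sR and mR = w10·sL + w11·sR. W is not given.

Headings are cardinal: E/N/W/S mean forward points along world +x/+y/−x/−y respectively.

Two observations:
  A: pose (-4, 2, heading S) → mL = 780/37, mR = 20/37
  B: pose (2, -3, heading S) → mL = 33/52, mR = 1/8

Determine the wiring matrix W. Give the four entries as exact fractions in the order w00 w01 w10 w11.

1 1/2 1/2 0

obs A: pose=(-4,2,S) → sL=40/37, sR=40, mL=780/37, mR=20/37
obs B: pose=(2,-3,S) → sL=1/4, sR=10/13, mL=33/52, mR=1/8
sensor matrix S = [[40/37, 40], [1/4, 10/13]]; det S = -4410/481
solve [mL_A; mL_B] = S·[w00; w01] and [mR_A; mR_B] = S·[w10; w11]:
  w00 = 1, w01 = 1/2, w10 = 1/2, w11 = 0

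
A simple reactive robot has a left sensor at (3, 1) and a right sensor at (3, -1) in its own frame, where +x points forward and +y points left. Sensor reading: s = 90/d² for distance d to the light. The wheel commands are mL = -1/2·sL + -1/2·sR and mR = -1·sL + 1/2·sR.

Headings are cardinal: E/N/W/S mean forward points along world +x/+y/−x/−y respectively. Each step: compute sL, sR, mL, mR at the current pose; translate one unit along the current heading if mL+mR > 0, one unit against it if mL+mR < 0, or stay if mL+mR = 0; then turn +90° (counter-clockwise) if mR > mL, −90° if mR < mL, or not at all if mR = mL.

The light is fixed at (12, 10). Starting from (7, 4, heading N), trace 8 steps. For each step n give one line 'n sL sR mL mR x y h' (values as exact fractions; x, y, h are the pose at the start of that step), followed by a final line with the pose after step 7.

n=0: pose=(7,4,N); sL=2, sR=18/5; mL=-14/5, mR=-1/5; mL+mR=-3 → advance -1; mR−mL=13/5 → turn +1·90°
n=1: pose=(7,3,W); sL=45/64, sR=9/10; mL=-513/640, mR=-81/320; mL+mR=-135/128 → advance -1; mR−mL=351/640 → turn +1·90°
n=2: pose=(8,3,S); sL=90/109, sR=18/25; mL=-2106/2725, mR=-1269/2725; mL+mR=-135/109 → advance -1; mR−mL=837/2725 → turn +1·90°
n=3: pose=(8,4,E); sL=45/13, sR=9/5; mL=-171/65, mR=-333/130; mL+mR=-135/26 → advance -1; mR−mL=9/130 → turn +1·90°
n=4: pose=(7,4,N); sL=2, sR=18/5; mL=-14/5, mR=-1/5; mL+mR=-3 → advance -1; mR−mL=13/5 → turn +1·90°
n=5: pose=(7,3,W); sL=45/64, sR=9/10; mL=-513/640, mR=-81/320; mL+mR=-135/128 → advance -1; mR−mL=351/640 → turn +1·90°
n=6: pose=(8,3,S); sL=90/109, sR=18/25; mL=-2106/2725, mR=-1269/2725; mL+mR=-135/109 → advance -1; mR−mL=837/2725 → turn +1·90°
n=7: pose=(8,4,E); sL=45/13, sR=9/5; mL=-171/65, mR=-333/130; mL+mR=-135/26 → advance -1; mR−mL=9/130 → turn +1·90°

0 2 18/5 -14/5 -1/5 7 4 N
1 45/64 9/10 -513/640 -81/320 7 3 W
2 90/109 18/25 -2106/2725 -1269/2725 8 3 S
3 45/13 9/5 -171/65 -333/130 8 4 E
4 2 18/5 -14/5 -1/5 7 4 N
5 45/64 9/10 -513/640 -81/320 7 3 W
6 90/109 18/25 -2106/2725 -1269/2725 8 3 S
7 45/13 9/5 -171/65 -333/130 8 4 E
final 7 4 N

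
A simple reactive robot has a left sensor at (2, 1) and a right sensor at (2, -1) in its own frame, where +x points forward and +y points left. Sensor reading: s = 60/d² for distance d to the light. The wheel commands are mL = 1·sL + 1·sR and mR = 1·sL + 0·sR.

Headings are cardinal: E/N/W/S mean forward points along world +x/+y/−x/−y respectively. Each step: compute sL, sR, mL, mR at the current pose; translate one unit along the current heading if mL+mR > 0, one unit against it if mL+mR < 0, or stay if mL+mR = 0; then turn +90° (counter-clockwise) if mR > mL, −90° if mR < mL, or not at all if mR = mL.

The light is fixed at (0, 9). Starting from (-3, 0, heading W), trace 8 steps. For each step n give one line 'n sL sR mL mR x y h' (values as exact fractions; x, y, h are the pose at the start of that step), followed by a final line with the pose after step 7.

n=0: pose=(-3,0,W); sL=12/25, sR=60/89; mL=2568/2225, mR=12/25; mL+mR=3636/2225 → advance +1; mR−mL=-60/89 → turn -1·90°
n=1: pose=(-4,0,N); sL=30/37, sR=30/29; mL=1980/1073, mR=30/37; mL+mR=2850/1073 → advance +1; mR−mL=-30/29 → turn -1·90°
n=2: pose=(-4,1,E); sL=60/53, sR=12/17; mL=1656/901, mR=60/53; mL+mR=2676/901 → advance +1; mR−mL=-12/17 → turn -1·90°
n=3: pose=(-3,1,S); sL=15/26, sR=15/29; mL=825/754, mR=15/26; mL+mR=630/377 → advance +1; mR−mL=-15/29 → turn -1·90°
n=4: pose=(-3,0,W); sL=12/25, sR=60/89; mL=2568/2225, mR=12/25; mL+mR=3636/2225 → advance +1; mR−mL=-60/89 → turn -1·90°
n=5: pose=(-4,0,N); sL=30/37, sR=30/29; mL=1980/1073, mR=30/37; mL+mR=2850/1073 → advance +1; mR−mL=-30/29 → turn -1·90°
n=6: pose=(-4,1,E); sL=60/53, sR=12/17; mL=1656/901, mR=60/53; mL+mR=2676/901 → advance +1; mR−mL=-12/17 → turn -1·90°
n=7: pose=(-3,1,S); sL=15/26, sR=15/29; mL=825/754, mR=15/26; mL+mR=630/377 → advance +1; mR−mL=-15/29 → turn -1·90°

0 12/25 60/89 2568/2225 12/25 -3 0 W
1 30/37 30/29 1980/1073 30/37 -4 0 N
2 60/53 12/17 1656/901 60/53 -4 1 E
3 15/26 15/29 825/754 15/26 -3 1 S
4 12/25 60/89 2568/2225 12/25 -3 0 W
5 30/37 30/29 1980/1073 30/37 -4 0 N
6 60/53 12/17 1656/901 60/53 -4 1 E
7 15/26 15/29 825/754 15/26 -3 1 S
final -3 0 W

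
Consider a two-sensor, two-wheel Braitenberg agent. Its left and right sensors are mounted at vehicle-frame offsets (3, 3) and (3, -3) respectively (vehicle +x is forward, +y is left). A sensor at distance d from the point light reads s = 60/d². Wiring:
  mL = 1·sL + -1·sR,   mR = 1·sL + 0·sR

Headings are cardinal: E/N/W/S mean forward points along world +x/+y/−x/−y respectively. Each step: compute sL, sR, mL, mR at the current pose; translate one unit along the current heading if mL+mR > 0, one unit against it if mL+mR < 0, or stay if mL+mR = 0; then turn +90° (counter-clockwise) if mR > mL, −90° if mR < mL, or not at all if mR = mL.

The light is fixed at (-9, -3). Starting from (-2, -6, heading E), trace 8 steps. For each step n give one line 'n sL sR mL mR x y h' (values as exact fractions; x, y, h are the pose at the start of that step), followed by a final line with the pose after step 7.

n=0: pose=(-2,-6,E); sL=3/5, sR=15/34; mL=27/170, mR=3/5; mL+mR=129/170 → advance +1; mR−mL=15/34 → turn +1·90°
n=1: pose=(-1,-6,N); sL=12/5, sR=60/121; mL=1152/605, mR=12/5; mL+mR=2604/605 → advance +1; mR−mL=60/121 → turn +1·90°
n=2: pose=(-1,-5,W); sL=6/5, sR=30/13; mL=-72/65, mR=6/5; mL+mR=6/65 → advance +1; mR−mL=30/13 → turn +1·90°
n=3: pose=(-2,-5,S); sL=12/25, sR=60/41; mL=-1008/1025, mR=12/25; mL+mR=-516/1025 → advance -1; mR−mL=60/41 → turn +1·90°
n=4: pose=(-2,-4,E); sL=15/26, sR=15/29; mL=45/754, mR=15/26; mL+mR=240/377 → advance +1; mR−mL=15/29 → turn +1·90°
n=5: pose=(-1,-4,N); sL=60/29, sR=12/25; mL=1152/725, mR=60/29; mL+mR=2652/725 → advance +1; mR−mL=12/25 → turn +1·90°
n=6: pose=(-1,-3,W); sL=30/17, sR=30/17; mL=0, mR=30/17; mL+mR=30/17 → advance +1; mR−mL=30/17 → turn +1·90°
n=7: pose=(-2,-3,S); sL=60/109, sR=12/5; mL=-1008/545, mR=60/109; mL+mR=-708/545 → advance -1; mR−mL=12/5 → turn +1·90°

0 3/5 15/34 27/170 3/5 -2 -6 E
1 12/5 60/121 1152/605 12/5 -1 -6 N
2 6/5 30/13 -72/65 6/5 -1 -5 W
3 12/25 60/41 -1008/1025 12/25 -2 -5 S
4 15/26 15/29 45/754 15/26 -2 -4 E
5 60/29 12/25 1152/725 60/29 -1 -4 N
6 30/17 30/17 0 30/17 -1 -3 W
7 60/109 12/5 -1008/545 60/109 -2 -3 S
final -2 -2 E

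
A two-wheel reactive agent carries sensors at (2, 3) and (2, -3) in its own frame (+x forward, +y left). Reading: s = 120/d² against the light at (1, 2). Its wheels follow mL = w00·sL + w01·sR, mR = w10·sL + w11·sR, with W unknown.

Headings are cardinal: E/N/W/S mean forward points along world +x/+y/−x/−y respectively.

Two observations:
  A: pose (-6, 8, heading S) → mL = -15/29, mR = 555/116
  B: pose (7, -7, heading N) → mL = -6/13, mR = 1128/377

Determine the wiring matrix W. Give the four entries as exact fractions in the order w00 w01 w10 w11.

0 -1/2 1 1

obs A: pose=(-6,8,S) → sL=15/4, sR=30/29, mL=-15/29, mR=555/116
obs B: pose=(7,-7,N) → sL=60/29, sR=12/13, mL=-6/13, mR=1128/377
sensor matrix S = [[15/4, 30/29], [60/29, 12/13]]; det S = 14445/10933
solve [mL_A; mL_B] = S·[w00; w01] and [mR_A; mR_B] = S·[w10; w11]:
  w00 = 0, w01 = -1/2, w10 = 1, w11 = 1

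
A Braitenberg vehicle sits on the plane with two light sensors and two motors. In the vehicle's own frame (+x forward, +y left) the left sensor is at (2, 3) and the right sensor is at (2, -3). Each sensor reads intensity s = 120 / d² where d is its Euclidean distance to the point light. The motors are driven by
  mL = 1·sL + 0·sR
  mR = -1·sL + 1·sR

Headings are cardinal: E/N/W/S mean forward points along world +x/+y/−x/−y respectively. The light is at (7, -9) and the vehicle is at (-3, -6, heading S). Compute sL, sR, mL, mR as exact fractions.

left sensor world pos  = (0, -8); dL² = 50
right sensor world pos = (-6, -8); dR² = 170
sL = 120/50 = 12/5
sR = 120/170 = 12/17
mL = 1·sL + 0·sR = 12/5
mR = -1·sL + 1·sR = -144/85

12/5 12/17 12/5 -144/85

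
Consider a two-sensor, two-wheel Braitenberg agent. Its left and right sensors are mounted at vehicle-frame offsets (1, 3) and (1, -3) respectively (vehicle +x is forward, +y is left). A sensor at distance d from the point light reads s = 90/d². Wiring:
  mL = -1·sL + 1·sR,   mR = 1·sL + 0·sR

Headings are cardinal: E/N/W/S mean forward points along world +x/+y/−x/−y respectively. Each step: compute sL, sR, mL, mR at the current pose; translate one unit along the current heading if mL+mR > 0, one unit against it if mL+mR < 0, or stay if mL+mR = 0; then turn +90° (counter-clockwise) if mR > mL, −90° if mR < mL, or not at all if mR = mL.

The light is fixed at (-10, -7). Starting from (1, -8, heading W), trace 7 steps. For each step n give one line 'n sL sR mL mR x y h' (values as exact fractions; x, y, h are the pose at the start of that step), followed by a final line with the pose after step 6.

n=0: pose=(1,-8,W); sL=45/58, sR=45/52; mL=135/1508, mR=45/58; mL+mR=45/52 → advance +1; mR−mL=1035/1508 → turn +1·90°
n=1: pose=(0,-8,S); sL=90/173, sR=90/53; mL=10800/9169, mR=90/173; mL+mR=90/53 → advance +1; mR−mL=-6030/9169 → turn -1·90°
n=2: pose=(0,-9,W); sL=45/53, sR=45/41; mL=540/2173, mR=45/53; mL+mR=45/41 → advance +1; mR−mL=1305/2173 → turn +1·90°
n=3: pose=(-1,-9,S); sL=10/17, sR=2; mL=24/17, mR=10/17; mL+mR=2 → advance +1; mR−mL=-14/17 → turn -1·90°
n=4: pose=(-1,-10,W); sL=9/10, sR=45/32; mL=81/160, mR=9/10; mL+mR=45/32 → advance +1; mR−mL=63/160 → turn +1·90°
n=5: pose=(-2,-10,S); sL=90/137, sR=90/41; mL=8640/5617, mR=90/137; mL+mR=90/41 → advance +1; mR−mL=-4950/5617 → turn -1·90°
n=6: pose=(-2,-11,W); sL=45/49, sR=9/5; mL=216/245, mR=45/49; mL+mR=9/5 → advance +1; mR−mL=9/245 → turn +1·90°

0 45/58 45/52 135/1508 45/58 1 -8 W
1 90/173 90/53 10800/9169 90/173 0 -8 S
2 45/53 45/41 540/2173 45/53 0 -9 W
3 10/17 2 24/17 10/17 -1 -9 S
4 9/10 45/32 81/160 9/10 -1 -10 W
5 90/137 90/41 8640/5617 90/137 -2 -10 S
6 45/49 9/5 216/245 45/49 -2 -11 W
final -3 -11 S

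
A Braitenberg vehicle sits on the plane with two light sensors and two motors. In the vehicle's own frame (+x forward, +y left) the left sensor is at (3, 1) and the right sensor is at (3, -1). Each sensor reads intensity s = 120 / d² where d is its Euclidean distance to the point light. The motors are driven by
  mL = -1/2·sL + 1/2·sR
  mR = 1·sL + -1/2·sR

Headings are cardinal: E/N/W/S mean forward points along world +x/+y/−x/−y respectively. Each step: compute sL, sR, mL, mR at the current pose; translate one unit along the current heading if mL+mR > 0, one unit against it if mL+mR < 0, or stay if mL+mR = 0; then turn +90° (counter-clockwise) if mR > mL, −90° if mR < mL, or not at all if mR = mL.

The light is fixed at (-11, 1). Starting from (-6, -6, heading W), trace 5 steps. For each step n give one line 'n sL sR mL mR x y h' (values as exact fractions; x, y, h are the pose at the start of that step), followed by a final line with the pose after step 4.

0 30/17 3 21/34 9/34 -6 -6 W
1 24/5 120/41 -192/205 684/205 -7 -6 N
2 12/5 60/13 72/65 6/65 -7 -5 W
3 120/13 24/5 -144/65 444/65 -8 -5 N
4 10/3 15/2 25/12 -5/12 -8 -4 W
final -9 -4 N

n=0: pose=(-6,-6,W); sL=30/17, sR=3; mL=21/34, mR=9/34; mL+mR=15/17 → advance +1; mR−mL=-6/17 → turn -1·90°
n=1: pose=(-7,-6,N); sL=24/5, sR=120/41; mL=-192/205, mR=684/205; mL+mR=12/5 → advance +1; mR−mL=876/205 → turn +1·90°
n=2: pose=(-7,-5,W); sL=12/5, sR=60/13; mL=72/65, mR=6/65; mL+mR=6/5 → advance +1; mR−mL=-66/65 → turn -1·90°
n=3: pose=(-8,-5,N); sL=120/13, sR=24/5; mL=-144/65, mR=444/65; mL+mR=60/13 → advance +1; mR−mL=588/65 → turn +1·90°
n=4: pose=(-8,-4,W); sL=10/3, sR=15/2; mL=25/12, mR=-5/12; mL+mR=5/3 → advance +1; mR−mL=-5/2 → turn -1·90°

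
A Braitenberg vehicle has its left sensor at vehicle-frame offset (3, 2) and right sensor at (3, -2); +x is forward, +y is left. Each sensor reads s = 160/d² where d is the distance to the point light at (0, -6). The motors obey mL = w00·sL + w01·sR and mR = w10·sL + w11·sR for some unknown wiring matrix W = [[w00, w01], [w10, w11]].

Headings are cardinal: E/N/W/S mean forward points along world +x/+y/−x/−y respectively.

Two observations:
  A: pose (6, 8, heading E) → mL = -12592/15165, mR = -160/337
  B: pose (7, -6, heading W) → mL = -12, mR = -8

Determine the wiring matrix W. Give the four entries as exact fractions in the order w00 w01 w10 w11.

obs A: pose=(6,8,E) → sL=160/337, sR=32/45, mL=-12592/15165, mR=-160/337
obs B: pose=(7,-6,W) → sL=8, sR=8, mL=-12, mR=-8
sensor matrix S = [[160/337, 32/45], [8, 8]]; det S = -28672/15165
solve [mL_A; mL_B] = S·[w00; w01] and [mR_A; mR_B] = S·[w10; w11]:
  w00 = -1, w01 = -1/2, w10 = -1, w11 = 0

-1 -1/2 -1 0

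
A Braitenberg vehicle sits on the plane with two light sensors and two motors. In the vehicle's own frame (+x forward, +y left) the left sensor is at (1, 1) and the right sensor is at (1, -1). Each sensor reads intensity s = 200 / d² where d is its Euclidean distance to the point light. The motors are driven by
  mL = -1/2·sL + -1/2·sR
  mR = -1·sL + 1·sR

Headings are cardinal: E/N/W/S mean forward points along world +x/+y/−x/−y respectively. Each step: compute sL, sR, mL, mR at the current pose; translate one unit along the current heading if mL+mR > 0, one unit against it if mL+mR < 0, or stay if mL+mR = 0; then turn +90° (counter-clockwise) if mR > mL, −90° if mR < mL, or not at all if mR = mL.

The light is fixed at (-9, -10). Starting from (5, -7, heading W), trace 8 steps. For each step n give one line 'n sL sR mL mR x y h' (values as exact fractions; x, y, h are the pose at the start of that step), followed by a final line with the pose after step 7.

n=0: pose=(5,-7,W); sL=200/173, sR=40/37; mL=-7160/6401, mR=-480/6401; mL+mR=-7640/6401 → advance -1; mR−mL=6680/6401 → turn +1·90°
n=1: pose=(6,-7,S); sL=10/13, sR=1; mL=-23/26, mR=3/13; mL+mR=-17/26 → advance -1; mR−mL=29/26 → turn +1·90°
n=2: pose=(6,-6,E); sL=200/281, sR=40/53; mL=-10920/14893, mR=640/14893; mL+mR=-10280/14893 → advance -1; mR−mL=11560/14893 → turn +1·90°
n=3: pose=(5,-6,N); sL=100/97, sR=4/5; mL=-444/485, mR=-112/485; mL+mR=-556/485 → advance -1; mR−mL=332/485 → turn +1·90°
n=4: pose=(5,-7,W); sL=200/173, sR=40/37; mL=-7160/6401, mR=-480/6401; mL+mR=-7640/6401 → advance -1; mR−mL=6680/6401 → turn +1·90°
n=5: pose=(6,-7,S); sL=10/13, sR=1; mL=-23/26, mR=3/13; mL+mR=-17/26 → advance -1; mR−mL=29/26 → turn +1·90°
n=6: pose=(6,-6,E); sL=200/281, sR=40/53; mL=-10920/14893, mR=640/14893; mL+mR=-10280/14893 → advance -1; mR−mL=11560/14893 → turn +1·90°
n=7: pose=(5,-6,N); sL=100/97, sR=4/5; mL=-444/485, mR=-112/485; mL+mR=-556/485 → advance -1; mR−mL=332/485 → turn +1·90°

0 200/173 40/37 -7160/6401 -480/6401 5 -7 W
1 10/13 1 -23/26 3/13 6 -7 S
2 200/281 40/53 -10920/14893 640/14893 6 -6 E
3 100/97 4/5 -444/485 -112/485 5 -6 N
4 200/173 40/37 -7160/6401 -480/6401 5 -7 W
5 10/13 1 -23/26 3/13 6 -7 S
6 200/281 40/53 -10920/14893 640/14893 6 -6 E
7 100/97 4/5 -444/485 -112/485 5 -6 N
final 5 -7 W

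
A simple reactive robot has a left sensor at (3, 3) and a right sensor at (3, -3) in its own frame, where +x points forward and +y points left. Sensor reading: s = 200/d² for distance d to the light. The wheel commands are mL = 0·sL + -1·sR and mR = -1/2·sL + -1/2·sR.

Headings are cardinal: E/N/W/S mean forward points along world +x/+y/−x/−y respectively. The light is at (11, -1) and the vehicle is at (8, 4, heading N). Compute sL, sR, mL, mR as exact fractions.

2 25/8 -25/8 -41/16

left sensor world pos  = (5, 7); dL² = 100
right sensor world pos = (11, 7); dR² = 64
sL = 200/100 = 2
sR = 200/64 = 25/8
mL = 0·sL + -1·sR = -25/8
mR = -1/2·sL + -1/2·sR = -41/16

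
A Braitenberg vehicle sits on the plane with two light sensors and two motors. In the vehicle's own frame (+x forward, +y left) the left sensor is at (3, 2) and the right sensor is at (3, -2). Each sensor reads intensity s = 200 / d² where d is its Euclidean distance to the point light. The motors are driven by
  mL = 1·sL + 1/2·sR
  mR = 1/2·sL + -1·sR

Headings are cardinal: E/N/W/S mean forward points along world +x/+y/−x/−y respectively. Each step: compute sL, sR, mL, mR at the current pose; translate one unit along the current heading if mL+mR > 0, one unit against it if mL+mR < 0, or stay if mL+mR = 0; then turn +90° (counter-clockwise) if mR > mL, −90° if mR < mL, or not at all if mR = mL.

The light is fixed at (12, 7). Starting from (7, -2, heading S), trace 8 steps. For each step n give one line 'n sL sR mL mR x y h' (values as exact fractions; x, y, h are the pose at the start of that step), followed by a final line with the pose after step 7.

0 200/153 200/193 53900/29529 -11300/29529 7 -2 S
1 25/26 25/16 725/416 -225/208 7 -3 W
2 200/113 40/13 4860/1469 -3220/1469 6 -3 N
3 100/29 20/13 1590/377 70/377 6 -2 E
4 200/153 200/193 53900/29529 -11300/29529 7 -2 S
5 25/26 25/16 725/416 -225/208 7 -3 W
6 200/113 40/13 4860/1469 -3220/1469 6 -3 N
7 100/29 20/13 1590/377 70/377 6 -2 E
final 7 -2 S

n=0: pose=(7,-2,S); sL=200/153, sR=200/193; mL=53900/29529, mR=-11300/29529; mL+mR=14200/9843 → advance +1; mR−mL=-65200/29529 → turn -1·90°
n=1: pose=(7,-3,W); sL=25/26, sR=25/16; mL=725/416, mR=-225/208; mL+mR=275/416 → advance +1; mR−mL=-1175/416 → turn -1·90°
n=2: pose=(6,-3,N); sL=200/113, sR=40/13; mL=4860/1469, mR=-3220/1469; mL+mR=1640/1469 → advance +1; mR−mL=-8080/1469 → turn -1·90°
n=3: pose=(6,-2,E); sL=100/29, sR=20/13; mL=1590/377, mR=70/377; mL+mR=1660/377 → advance +1; mR−mL=-1520/377 → turn -1·90°
n=4: pose=(7,-2,S); sL=200/153, sR=200/193; mL=53900/29529, mR=-11300/29529; mL+mR=14200/9843 → advance +1; mR−mL=-65200/29529 → turn -1·90°
n=5: pose=(7,-3,W); sL=25/26, sR=25/16; mL=725/416, mR=-225/208; mL+mR=275/416 → advance +1; mR−mL=-1175/416 → turn -1·90°
n=6: pose=(6,-3,N); sL=200/113, sR=40/13; mL=4860/1469, mR=-3220/1469; mL+mR=1640/1469 → advance +1; mR−mL=-8080/1469 → turn -1·90°
n=7: pose=(6,-2,E); sL=100/29, sR=20/13; mL=1590/377, mR=70/377; mL+mR=1660/377 → advance +1; mR−mL=-1520/377 → turn -1·90°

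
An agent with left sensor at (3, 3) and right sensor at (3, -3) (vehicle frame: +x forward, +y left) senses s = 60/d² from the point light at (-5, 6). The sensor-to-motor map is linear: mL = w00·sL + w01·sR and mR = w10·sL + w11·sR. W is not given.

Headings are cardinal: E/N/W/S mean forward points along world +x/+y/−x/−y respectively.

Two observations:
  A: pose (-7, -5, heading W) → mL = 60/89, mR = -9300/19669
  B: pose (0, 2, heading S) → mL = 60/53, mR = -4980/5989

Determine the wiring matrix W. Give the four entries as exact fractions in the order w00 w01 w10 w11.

obs A: pose=(-7,-5,W) → sL=60/221, sR=60/89, mL=60/89, mR=-9300/19669
obs B: pose=(0,2,S) → sL=60/113, sR=60/53, mL=60/53, mR=-4980/5989
sensor matrix S = [[60/221, 60/89], [60/113, 60/53]]; det S = -5961600/117797641
solve [mL_A; mL_B] = S·[w00; w01] and [mR_A; mR_B] = S·[w10; w11]:
  w00 = 0, w01 = 1, w10 = -1/2, w11 = -1/2

0 1 -1/2 -1/2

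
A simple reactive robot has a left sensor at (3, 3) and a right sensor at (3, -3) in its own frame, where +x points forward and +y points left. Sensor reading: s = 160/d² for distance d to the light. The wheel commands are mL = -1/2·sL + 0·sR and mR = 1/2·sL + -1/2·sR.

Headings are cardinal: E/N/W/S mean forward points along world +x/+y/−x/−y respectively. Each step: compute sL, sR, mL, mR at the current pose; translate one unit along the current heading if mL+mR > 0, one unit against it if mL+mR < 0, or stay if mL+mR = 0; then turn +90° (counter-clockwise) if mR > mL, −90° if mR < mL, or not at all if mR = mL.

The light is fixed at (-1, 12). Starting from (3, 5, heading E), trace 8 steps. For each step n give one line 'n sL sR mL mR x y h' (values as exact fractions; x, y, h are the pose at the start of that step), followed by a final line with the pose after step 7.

0 32/13 160/149 -16/13 1344/1937 3 5 E
1 10 40/13 -5 45/13 2 5 N
2 160/121 32/5 -80/121 -1536/605 2 4 W
3 80/13 80/37 -40/13 960/481 3 4 N
4 32/29 160/37 -16/29 -1728/1073 3 3 W
5 4 8/5 -2 6/5 4 3 N
6 160/173 160/53 -80/173 -9600/9169 4 2 W
7 80/29 16/13 -40/29 288/377 5 2 N
final 5 1 W

n=0: pose=(3,5,E); sL=32/13, sR=160/149; mL=-16/13, mR=1344/1937; mL+mR=-80/149 → advance -1; mR−mL=3728/1937 → turn +1·90°
n=1: pose=(2,5,N); sL=10, sR=40/13; mL=-5, mR=45/13; mL+mR=-20/13 → advance -1; mR−mL=110/13 → turn +1·90°
n=2: pose=(2,4,W); sL=160/121, sR=32/5; mL=-80/121, mR=-1536/605; mL+mR=-16/5 → advance -1; mR−mL=-1136/605 → turn -1·90°
n=3: pose=(3,4,N); sL=80/13, sR=80/37; mL=-40/13, mR=960/481; mL+mR=-40/37 → advance -1; mR−mL=2440/481 → turn +1·90°
n=4: pose=(3,3,W); sL=32/29, sR=160/37; mL=-16/29, mR=-1728/1073; mL+mR=-80/37 → advance -1; mR−mL=-1136/1073 → turn -1·90°
n=5: pose=(4,3,N); sL=4, sR=8/5; mL=-2, mR=6/5; mL+mR=-4/5 → advance -1; mR−mL=16/5 → turn +1·90°
n=6: pose=(4,2,W); sL=160/173, sR=160/53; mL=-80/173, mR=-9600/9169; mL+mR=-80/53 → advance -1; mR−mL=-5360/9169 → turn -1·90°
n=7: pose=(5,2,N); sL=80/29, sR=16/13; mL=-40/29, mR=288/377; mL+mR=-8/13 → advance -1; mR−mL=808/377 → turn +1·90°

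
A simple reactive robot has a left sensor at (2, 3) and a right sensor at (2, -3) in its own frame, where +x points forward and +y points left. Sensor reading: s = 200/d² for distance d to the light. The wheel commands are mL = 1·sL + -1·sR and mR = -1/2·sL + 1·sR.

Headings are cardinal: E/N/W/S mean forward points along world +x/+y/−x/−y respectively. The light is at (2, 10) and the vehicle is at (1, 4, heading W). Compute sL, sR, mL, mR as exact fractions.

left sensor world pos  = (-1, 1); dL² = 90
right sensor world pos = (-1, 7); dR² = 18
sL = 200/90 = 20/9
sR = 200/18 = 100/9
mL = 1·sL + -1·sR = -80/9
mR = -1/2·sL + 1·sR = 10

20/9 100/9 -80/9 10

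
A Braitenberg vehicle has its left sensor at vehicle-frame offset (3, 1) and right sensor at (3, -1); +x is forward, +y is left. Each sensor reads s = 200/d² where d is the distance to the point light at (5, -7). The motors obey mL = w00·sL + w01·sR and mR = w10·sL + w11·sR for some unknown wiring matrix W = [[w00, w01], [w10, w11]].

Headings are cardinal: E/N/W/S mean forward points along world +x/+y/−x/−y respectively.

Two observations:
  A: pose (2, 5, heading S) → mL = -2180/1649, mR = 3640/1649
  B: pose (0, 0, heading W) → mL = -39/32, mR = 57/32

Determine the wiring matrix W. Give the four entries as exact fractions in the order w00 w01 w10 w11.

obs A: pose=(2,5,S) → sL=40/17, sR=200/97, mL=-2180/1649, mR=3640/1649
obs B: pose=(0,0,W) → sL=2, sR=25/16, mL=-39/32, mR=57/32
sensor matrix S = [[40/17, 200/97], [2, 25/16]]; det S = -1475/3298
solve [mL_A; mL_B] = S·[w00; w01] and [mR_A; mR_B] = S·[w10; w11]:
  w00 = -1, w01 = 1/2, w10 = 1/2, w11 = 1/2

-1 1/2 1/2 1/2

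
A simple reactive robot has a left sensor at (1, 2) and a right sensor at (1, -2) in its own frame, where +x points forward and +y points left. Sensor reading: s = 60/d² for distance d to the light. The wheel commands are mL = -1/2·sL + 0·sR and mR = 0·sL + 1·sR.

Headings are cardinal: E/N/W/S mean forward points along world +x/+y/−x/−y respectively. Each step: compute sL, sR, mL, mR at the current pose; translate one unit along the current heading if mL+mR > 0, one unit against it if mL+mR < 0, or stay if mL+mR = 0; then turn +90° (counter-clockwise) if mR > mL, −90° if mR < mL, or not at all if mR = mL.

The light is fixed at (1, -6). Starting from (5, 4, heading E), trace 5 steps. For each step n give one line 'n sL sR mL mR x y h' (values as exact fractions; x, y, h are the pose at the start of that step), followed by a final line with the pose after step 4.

n=0: pose=(5,4,E); sL=60/169, sR=60/89; mL=-30/169, mR=60/89; mL+mR=7470/15041 → advance +1; mR−mL=12810/15041 → turn +1·90°
n=1: pose=(6,4,N); sL=6/13, sR=6/17; mL=-3/13, mR=6/17; mL+mR=27/221 → advance +1; mR−mL=129/221 → turn +1·90°
n=2: pose=(6,5,W); sL=60/97, sR=12/37; mL=-30/97, mR=12/37; mL+mR=54/3589 → advance +1; mR−mL=2274/3589 → turn +1·90°
n=3: pose=(5,5,S); sL=15/34, sR=15/26; mL=-15/68, mR=15/26; mL+mR=315/884 → advance +1; mR−mL=705/884 → turn +1·90°
n=4: pose=(5,4,E); sL=60/169, sR=60/89; mL=-30/169, mR=60/89; mL+mR=7470/15041 → advance +1; mR−mL=12810/15041 → turn +1·90°

0 60/169 60/89 -30/169 60/89 5 4 E
1 6/13 6/17 -3/13 6/17 6 4 N
2 60/97 12/37 -30/97 12/37 6 5 W
3 15/34 15/26 -15/68 15/26 5 5 S
4 60/169 60/89 -30/169 60/89 5 4 E
final 6 4 N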